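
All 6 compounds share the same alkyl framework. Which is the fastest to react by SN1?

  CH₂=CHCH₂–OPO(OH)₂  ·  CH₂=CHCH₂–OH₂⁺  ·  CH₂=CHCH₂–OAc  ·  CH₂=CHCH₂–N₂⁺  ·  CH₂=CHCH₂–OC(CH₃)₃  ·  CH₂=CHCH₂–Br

CH₂=CHCH₂–N₂⁺

Same R in every case — rank the leaving groups.
Rank by basicity of the departing species: weakest base leaves most easily.
CH₂=CHCH₂–N₂⁺ loses N₂: no meaningful conjugate acid; N₂ departs as an exceptionally stable neutral molecule
CH₂=CHCH₂–Br loses Br⁻: pKₐ(HBr) ≈ -9
CH₂=CHCH₂–OH₂⁺ loses H₂O: pKₐ(H₃O⁺) ≈ -1.7
CH₂=CHCH₂–OPO(OH)₂ loses H₂PO₄⁻: pKₐ(H₃PO₄) ≈ 2.1
CH₂=CHCH₂–OAc loses AcO⁻: pKₐ(CH₃COOH) ≈ 4.8
CH₂=CHCH₂–OC(CH₃)₃ loses (CH₃)₃CO⁻: pKₐ(t-BuOH) ≈ 18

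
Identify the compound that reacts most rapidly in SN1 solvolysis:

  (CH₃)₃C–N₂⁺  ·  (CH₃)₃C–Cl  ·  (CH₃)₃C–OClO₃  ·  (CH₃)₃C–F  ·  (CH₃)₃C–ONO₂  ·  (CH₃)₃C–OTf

(CH₃)₃C–N₂⁺

Identical carbon frameworks mean the comparison reduces to leaving-group quality.
A good leaving group is a weak base: the lower the pKₐ of its conjugate acid, the more readily it departs.
(CH₃)₃C–N₂⁺ loses N₂: no meaningful conjugate acid; N₂ departs as an exceptionally stable neutral molecule
(CH₃)₃C–OTf loses OTf⁻: pKₐ(CF₃SO₃H (triflic acid)) ≈ -14
(CH₃)₃C–OClO₃ loses ClO₄⁻: pKₐ(HClO₄) ≈ -10
(CH₃)₃C–Cl loses Cl⁻: pKₐ(HCl) ≈ -7
(CH₃)₃C–ONO₂ loses NO₃⁻: pKₐ(HNO₃) ≈ -1.3
(CH₃)₃C–F loses F⁻: pKₐ(HF) ≈ 3.2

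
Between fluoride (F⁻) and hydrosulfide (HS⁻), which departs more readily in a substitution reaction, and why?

fluoride (F⁻) is the better leaving group.
pKₐ(HF) ≈ 3.2 versus pKₐ(H₂S) ≈ 7: fluoride (F⁻) is the much weaker base.
Small and strongly basic; the poor halide leaving group.

fluoride (F⁻)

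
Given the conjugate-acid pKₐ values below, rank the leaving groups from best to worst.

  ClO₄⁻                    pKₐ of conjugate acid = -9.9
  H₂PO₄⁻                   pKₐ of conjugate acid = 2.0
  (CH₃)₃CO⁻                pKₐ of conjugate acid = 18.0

ClO₄⁻ > H₂PO₄⁻ > (CH₃)₃CO⁻

Lower conjugate-acid pKₐ ⇒ weaker base ⇒ better leaving group.
Sorting by the given values: ClO₄⁻ (-9.9), H₂PO₄⁻ (2.0), (CH₃)₃CO⁻ (18.0).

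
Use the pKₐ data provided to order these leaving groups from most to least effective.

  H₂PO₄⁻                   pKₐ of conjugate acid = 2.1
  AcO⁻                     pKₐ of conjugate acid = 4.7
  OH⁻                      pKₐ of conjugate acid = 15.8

Lower conjugate-acid pKₐ ⇒ weaker base ⇒ better leaving group.
Sorting by the given values: H₂PO₄⁻ (2.1), AcO⁻ (4.7), OH⁻ (15.8).

H₂PO₄⁻ > AcO⁻ > OH⁻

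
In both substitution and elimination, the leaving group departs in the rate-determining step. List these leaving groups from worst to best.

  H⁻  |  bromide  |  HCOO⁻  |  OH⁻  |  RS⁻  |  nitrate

H⁻ < OH⁻ < RS⁻ < HCOO⁻ < nitrate < bromide

The more stable X⁻ (or X) is on its own — i.e. the weaker a base it is — the better a leaving group it makes.
bromide: pKₐ(HBr) ≈ -9
nitrate: pKₐ(HNO₃) ≈ -1.3 — resonance-delocalised over three oxygens
HCOO⁻: pKₐ(HCOOH) ≈ 3.8 — resonance-stabilised carboxylate
RS⁻: pKₐ(RSH (a thiol)) ≈ 10.5
OH⁻: pKₐ(H₂O) ≈ 15.7 — strong base; essentially never leaves without prior activation
H⁻: pKₐ(H₂) ≈ 36
Reversing gives the worst-to-best order requested.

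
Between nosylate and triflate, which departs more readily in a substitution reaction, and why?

triflate

triflate is the better leaving group.
pKₐ(CF₃SO₃H (triflic acid)) ≈ -14 versus pKₐ(p-O₂NC₆H₄SO₃H) ≈ -3.5: triflate is the much weaker base.
Charge spread over three oxygens and a CF₃ group; the premier leaving group in synthesis.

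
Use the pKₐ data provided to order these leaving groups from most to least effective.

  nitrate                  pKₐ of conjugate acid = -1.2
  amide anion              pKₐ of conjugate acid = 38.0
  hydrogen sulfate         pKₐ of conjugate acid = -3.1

hydrogen sulfate > nitrate > amide anion

Lower conjugate-acid pKₐ ⇒ weaker base ⇒ better leaving group.
Sorting by the given values: hydrogen sulfate (-3.1), nitrate (-1.2), amide anion (38.0).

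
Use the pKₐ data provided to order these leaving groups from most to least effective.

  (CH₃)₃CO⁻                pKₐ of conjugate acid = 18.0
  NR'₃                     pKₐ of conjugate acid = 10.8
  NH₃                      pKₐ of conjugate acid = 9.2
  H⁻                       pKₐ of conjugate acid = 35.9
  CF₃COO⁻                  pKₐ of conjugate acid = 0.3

CF₃COO⁻ > NH₃ > NR'₃ > (CH₃)₃CO⁻ > H⁻

Lower conjugate-acid pKₐ ⇒ weaker base ⇒ better leaving group.
Sorting by the given values: CF₃COO⁻ (0.3), NH₃ (9.2), NR'₃ (10.8), (CH₃)₃CO⁻ (18.0), H⁻ (35.9).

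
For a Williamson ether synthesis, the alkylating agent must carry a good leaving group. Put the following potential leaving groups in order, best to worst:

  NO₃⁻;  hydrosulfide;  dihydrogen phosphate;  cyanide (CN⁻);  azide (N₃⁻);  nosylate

The more stable X⁻ (or X) is on its own — i.e. the weaker a base it is — the better a leaving group it makes.
nosylate: pKₐ(p-O₂NC₆H₄SO₃H) ≈ -3.5
NO₃⁻: pKₐ(HNO₃) ≈ -1.3 — resonance-delocalised over three oxygens
dihydrogen phosphate: pKₐ(H₃PO₄) ≈ 2.1 — moderate base; biological leaving group after further activation
azide (N₃⁻): pKₐ(HN₃) ≈ 4.7 — linear, resonance-stabilised
hydrosulfide: pKₐ(H₂S) ≈ 7
cyanide (CN⁻): pKₐ(HCN) ≈ 9.2 — sp carbon stabilises the charge somewhat, but still a poor LG

nosylate > NO₃⁻ > dihydrogen phosphate > azide (N₃⁻) > hydrosulfide > cyanide (CN⁻)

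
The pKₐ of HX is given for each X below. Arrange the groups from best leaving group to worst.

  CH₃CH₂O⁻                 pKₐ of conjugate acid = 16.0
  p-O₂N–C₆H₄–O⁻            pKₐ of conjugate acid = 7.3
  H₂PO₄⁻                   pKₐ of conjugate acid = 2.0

Lower conjugate-acid pKₐ ⇒ weaker base ⇒ better leaving group.
Sorting by the given values: H₂PO₄⁻ (2.0), p-O₂N–C₆H₄–O⁻ (7.3), CH₃CH₂O⁻ (16.0).

H₂PO₄⁻ > p-O₂N–C₆H₄–O⁻ > CH₃CH₂O⁻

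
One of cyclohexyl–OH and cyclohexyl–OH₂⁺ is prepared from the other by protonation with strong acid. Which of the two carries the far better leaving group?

cyclohexyl–OH₂⁺

From cyclohexyl–OH the departing group would be OH⁻ (pKₐ(H₂O) ≈ 15.7). Strong base; essentially never leaves without prior activation.
From cyclohexyl–OH₂⁺ the leaving group is H₂O (pKₐ(H₃O⁺) ≈ -1.7). Neutral; leaves from a protonated alcohol (R–OH₂⁺).
Protonation with strong acid works by converting the leaving group from hydroxide to neutral water, making cyclohexyl–OH₂⁺ enormously more reactive.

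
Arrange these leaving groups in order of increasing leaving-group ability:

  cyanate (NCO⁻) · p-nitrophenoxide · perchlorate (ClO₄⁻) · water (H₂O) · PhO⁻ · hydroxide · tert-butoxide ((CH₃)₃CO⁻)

tert-butoxide ((CH₃)₃CO⁻) < hydroxide < PhO⁻ < p-nitrophenoxide < cyanate (NCO⁻) < water (H₂O) < perchlorate (ClO₄⁻)

perchlorate (ClO₄⁻): pKₐ(HClO₄) ≈ -10
water (H₂O): pKₐ(H₃O⁺) ≈ -1.7
cyanate (NCO⁻): pKₐ(HOCN) ≈ 3.5 — resonance between N and O
p-nitrophenoxide: pKₐ(p-nitrophenol) ≈ 7.2 — nitro group delocalises the charge; the classic chromogenic LG
PhO⁻: pKₐ(C₆H₅OH (phenol)) ≈ 10 — resonance into the ring helps, but still a poor LG
hydroxide: pKₐ(H₂O) ≈ 15.7 — strong base; essentially never leaves without prior activation
tert-butoxide ((CH₃)₃CO⁻): pKₐ(t-BuOH) ≈ 18 — bulky, strongly basic alkoxide
Listed from poorest to best leaving group as asked.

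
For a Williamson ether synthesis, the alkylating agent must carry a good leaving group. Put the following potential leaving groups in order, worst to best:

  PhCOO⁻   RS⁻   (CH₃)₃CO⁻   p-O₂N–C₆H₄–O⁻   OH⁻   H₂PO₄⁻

The more stable X⁻ (or X) is on its own — i.e. the weaker a base it is — the better a leaving group it makes.
H₂PO₄⁻: pKₐ(H₃PO₄) ≈ 2.1 — moderate base; biological leaving group after further activation
PhCOO⁻: pKₐ(C₆H₅COOH) ≈ 4.2
p-O₂N–C₆H₄–O⁻: pKₐ(p-nitrophenol) ≈ 7.2 — nitro group delocalises the charge; the classic chromogenic LG
RS⁻: pKₐ(RSH (a thiol)) ≈ 10.5
OH⁻: pKₐ(H₂O) ≈ 15.7 — strong base; essentially never leaves without prior activation
(CH₃)₃CO⁻: pKₐ(t-BuOH) ≈ 18
The question asks for worst first, so the sequence is read in increasing leaving-group ability.

(CH₃)₃CO⁻ < OH⁻ < RS⁻ < p-O₂N–C₆H₄–O⁻ < PhCOO⁻ < H₂PO₄⁻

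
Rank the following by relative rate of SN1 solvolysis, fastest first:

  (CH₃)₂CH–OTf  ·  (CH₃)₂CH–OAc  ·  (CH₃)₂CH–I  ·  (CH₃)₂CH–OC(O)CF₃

(CH₃)₂CH–OTf > (CH₃)₂CH–I > (CH₃)₂CH–OC(O)CF₃ > (CH₃)₂CH–OAc

With the same alkyl group throughout, only the leaving group differentiates the rates.
A good leaving group is a weak base: the lower the pKₐ of its conjugate acid, the more readily it departs.
(CH₃)₂CH–OTf loses OTf⁻: pKₐ(CF₃SO₃H (triflic acid)) ≈ -14
(CH₃)₂CH–I loses I⁻: pKₐ(HI) ≈ -10
(CH₃)₂CH–OC(O)CF₃ loses CF₃COO⁻: pKₐ(CF₃COOH) ≈ 0.2
(CH₃)₂CH–OAc loses AcO⁻: pKₐ(CH₃COOH) ≈ 4.8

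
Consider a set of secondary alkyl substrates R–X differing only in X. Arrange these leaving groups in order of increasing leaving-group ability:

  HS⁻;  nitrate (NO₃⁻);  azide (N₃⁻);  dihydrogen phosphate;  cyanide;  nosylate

cyanide < HS⁻ < azide (N₃⁻) < dihydrogen phosphate < nitrate (NO₃⁻) < nosylate

nosylate: pKₐ(p-O₂NC₆H₄SO₃H) ≈ -3.5
nitrate (NO₃⁻): pKₐ(HNO₃) ≈ -1.3
dihydrogen phosphate: pKₐ(H₃PO₄) ≈ 2.1
azide (N₃⁻): pKₐ(HN₃) ≈ 4.7
HS⁻: pKₐ(H₂S) ≈ 7
cyanide: pKₐ(HCN) ≈ 9.2
The question asks for worst first, so the sequence is read in increasing leaving-group ability.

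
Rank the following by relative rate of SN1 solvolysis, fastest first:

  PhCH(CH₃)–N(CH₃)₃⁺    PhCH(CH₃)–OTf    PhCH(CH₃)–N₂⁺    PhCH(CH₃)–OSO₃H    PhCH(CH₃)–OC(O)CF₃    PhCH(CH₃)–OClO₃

PhCH(CH₃)–N₂⁺ > PhCH(CH₃)–OTf > PhCH(CH₃)–OClO₃ > PhCH(CH₃)–OSO₃H > PhCH(CH₃)–OC(O)CF₃ > PhCH(CH₃)–N(CH₃)₃⁺

Identical carbon frameworks mean the comparison reduces to leaving-group quality.
Leaving-group ability tracks the stability of the departed species; conjugate-acid pKₐ is the usual yardstick (lower pKₐ → better LG).
PhCH(CH₃)–N₂⁺ loses N₂: no meaningful conjugate acid; N₂ departs as an exceptionally stable neutral molecule
PhCH(CH₃)–OTf loses OTf⁻: pKₐ(CF₃SO₃H (triflic acid)) ≈ -14
PhCH(CH₃)–OClO₃ loses ClO₄⁻: pKₐ(HClO₄) ≈ -10
PhCH(CH₃)–OSO₃H loses HSO₄⁻: pKₐ(H₂SO₄) ≈ -3
PhCH(CH₃)–OC(O)CF₃ loses CF₃COO⁻: pKₐ(CF₃COOH) ≈ 0.2
PhCH(CH₃)–N(CH₃)₃⁺ loses NR'₃: pKₐ(R'₃NH⁺) ≈ 10.7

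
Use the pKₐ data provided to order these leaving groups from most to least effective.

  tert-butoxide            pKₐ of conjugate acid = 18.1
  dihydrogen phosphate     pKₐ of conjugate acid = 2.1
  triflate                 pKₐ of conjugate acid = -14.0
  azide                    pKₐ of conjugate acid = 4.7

Lower conjugate-acid pKₐ ⇒ weaker base ⇒ better leaving group.
Sorting by the given values: triflate (-14.0), dihydrogen phosphate (2.1), azide (4.7), tert-butoxide (18.1).

triflate > dihydrogen phosphate > azide > tert-butoxide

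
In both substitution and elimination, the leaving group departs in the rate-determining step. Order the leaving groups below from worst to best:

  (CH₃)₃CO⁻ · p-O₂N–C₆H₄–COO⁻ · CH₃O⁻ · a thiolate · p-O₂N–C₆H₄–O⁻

Rank by basicity of the departing species: weakest base leaves most easily.
p-O₂N–C₆H₄–COO⁻: pKₐ(p-nitrobenzoic acid) ≈ 3.4
p-O₂N–C₆H₄–O⁻: pKₐ(p-nitrophenol) ≈ 7.2 — nitro group delocalises the charge; the classic chromogenic LG
a thiolate: pKₐ(RSH (a thiol)) ≈ 10.5 — moderately basic; rarely leaves without activation
CH₃O⁻: pKₐ(CH₃OH) ≈ 15.5 — strong base; alkoxides do not leave unassisted
(CH₃)₃CO⁻: pKₐ(t-BuOH) ≈ 18
Listed from poorest to best leaving group as asked.

(CH₃)₃CO⁻ < CH₃O⁻ < a thiolate < p-O₂N–C₆H₄–O⁻ < p-O₂N–C₆H₄–COO⁻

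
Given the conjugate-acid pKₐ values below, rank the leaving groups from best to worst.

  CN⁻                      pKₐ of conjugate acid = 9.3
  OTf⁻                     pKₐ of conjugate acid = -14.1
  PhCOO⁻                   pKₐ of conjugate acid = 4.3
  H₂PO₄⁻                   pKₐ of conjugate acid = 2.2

OTf⁻ > H₂PO₄⁻ > PhCOO⁻ > CN⁻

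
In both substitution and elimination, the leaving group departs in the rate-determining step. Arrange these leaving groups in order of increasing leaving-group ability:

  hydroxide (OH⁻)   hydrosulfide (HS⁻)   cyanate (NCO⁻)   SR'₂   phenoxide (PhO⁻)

hydroxide (OH⁻) < phenoxide (PhO⁻) < hydrosulfide (HS⁻) < cyanate (NCO⁻) < SR'₂

Leaving-group ability tracks the stability of the departed species; conjugate-acid pKₐ is the usual yardstick (lower pKₐ → better LG).
SR'₂: pKₐ(R'₂SH⁺) ≈ -7
cyanate (NCO⁻): pKₐ(HOCN) ≈ 3.5 — resonance between N and O
hydrosulfide (HS⁻): pKₐ(H₂S) ≈ 7 — larger and more polarisable than the oxygen analogue
phenoxide (PhO⁻): pKₐ(C₆H₅OH (phenol)) ≈ 10 — resonance into the ring helps, but still a poor LG
hydroxide (OH⁻): pKₐ(H₂O) ≈ 15.7 — strong base; essentially never leaves without prior activation
Reversing gives the worst-to-best order requested.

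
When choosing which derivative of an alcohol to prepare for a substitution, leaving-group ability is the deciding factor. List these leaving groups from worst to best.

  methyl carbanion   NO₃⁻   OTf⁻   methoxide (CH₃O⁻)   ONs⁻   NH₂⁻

methyl carbanion < NH₂⁻ < methoxide (CH₃O⁻) < NO₃⁻ < ONs⁻ < OTf⁻

The more stable X⁻ (or X) is on its own — i.e. the weaker a base it is — the better a leaving group it makes.
OTf⁻: pKₐ(CF₃SO₃H (triflic acid)) ≈ -14
ONs⁻: pKₐ(p-O₂NC₆H₄SO₃H) ≈ -3.5 — p-nitro group further stabilises the sulfonate
NO₃⁻: pKₐ(HNO₃) ≈ -1.3 — resonance-delocalised over three oxygens
methoxide (CH₃O⁻): pKₐ(CH₃OH) ≈ 15.5 — strong base; alkoxides do not leave unassisted
NH₂⁻: pKₐ(NH₃) ≈ 38 — extremely strong base; never a leaving group
methyl carbanion: pKₐ(CH₄) ≈ 48 — unstabilised carbanion; the worst conceivable leaving group
Listed from poorest to best leaving group as asked.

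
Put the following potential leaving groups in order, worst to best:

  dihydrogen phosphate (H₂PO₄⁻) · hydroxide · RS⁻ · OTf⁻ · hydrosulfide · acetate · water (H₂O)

hydroxide < RS⁻ < hydrosulfide < acetate < dihydrogen phosphate (H₂PO₄⁻) < water (H₂O) < OTf⁻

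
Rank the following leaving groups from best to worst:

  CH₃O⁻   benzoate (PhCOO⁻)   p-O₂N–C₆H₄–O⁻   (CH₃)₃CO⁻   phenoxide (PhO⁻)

benzoate (PhCOO⁻) > p-O₂N–C₆H₄–O⁻ > phenoxide (PhO⁻) > CH₃O⁻ > (CH₃)₃CO⁻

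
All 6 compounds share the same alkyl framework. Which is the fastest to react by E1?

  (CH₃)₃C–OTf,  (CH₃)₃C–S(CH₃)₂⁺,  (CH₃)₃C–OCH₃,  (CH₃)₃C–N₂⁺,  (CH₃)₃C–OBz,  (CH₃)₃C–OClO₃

The skeletons are identical, so relative rate is governed entirely by leaving-group ability.
Leaving-group ability tracks the stability of the departed species; conjugate-acid pKₐ is the usual yardstick (lower pKₐ → better LG).
(CH₃)₃C–N₂⁺ loses N₂: no meaningful conjugate acid; N₂ departs as an exceptionally stable neutral molecule
(CH₃)₃C–OTf loses OTf⁻: pKₐ(CF₃SO₃H (triflic acid)) ≈ -14
(CH₃)₃C–OClO₃ loses ClO₄⁻: pKₐ(HClO₄) ≈ -10
(CH₃)₃C–S(CH₃)₂⁺ loses SR'₂: pKₐ(R'₂SH⁺) ≈ -7
(CH₃)₃C–OBz loses PhCOO⁻: pKₐ(C₆H₅COOH) ≈ 4.2
(CH₃)₃C–OCH₃ loses CH₃O⁻: pKₐ(CH₃OH) ≈ 15.5

(CH₃)₃C–N₂⁺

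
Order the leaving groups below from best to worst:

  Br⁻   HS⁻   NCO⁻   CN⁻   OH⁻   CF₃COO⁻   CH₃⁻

Br⁻ > CF₃COO⁻ > NCO⁻ > HS⁻ > CN⁻ > OH⁻ > CH₃⁻

Leaving-group ability tracks the stability of the departed species; conjugate-acid pKₐ is the usual yardstick (lower pKₐ → better LG).
Br⁻: pKₐ(HBr) ≈ -9
CF₃COO⁻: pKₐ(CF₃COOH) ≈ 0.2
NCO⁻: pKₐ(HOCN) ≈ 3.5
HS⁻: pKₐ(H₂S) ≈ 7
CN⁻: pKₐ(HCN) ≈ 9.2
OH⁻: pKₐ(H₂O) ≈ 15.7
CH₃⁻: pKₐ(CH₄) ≈ 48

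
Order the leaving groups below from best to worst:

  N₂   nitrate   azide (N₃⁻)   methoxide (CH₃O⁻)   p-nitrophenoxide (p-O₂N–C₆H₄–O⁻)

N₂ > nitrate > azide (N₃⁻) > p-nitrophenoxide (p-O₂N–C₆H₄–O⁻) > methoxide (CH₃O⁻)

Rank by basicity of the departing species: weakest base leaves most easily.
N₂: no meaningful conjugate acid; N₂ departs as an exceptionally stable neutral molecule
nitrate: pKₐ(HNO₃) ≈ -1.3 — resonance-delocalised over three oxygens
azide (N₃⁻): pKₐ(HN₃) ≈ 4.7 — linear, resonance-stabilised
p-nitrophenoxide (p-O₂N–C₆H₄–O⁻): pKₐ(p-nitrophenol) ≈ 7.2 — nitro group delocalises the charge; the classic chromogenic LG
methoxide (CH₃O⁻): pKₐ(CH₃OH) ≈ 15.5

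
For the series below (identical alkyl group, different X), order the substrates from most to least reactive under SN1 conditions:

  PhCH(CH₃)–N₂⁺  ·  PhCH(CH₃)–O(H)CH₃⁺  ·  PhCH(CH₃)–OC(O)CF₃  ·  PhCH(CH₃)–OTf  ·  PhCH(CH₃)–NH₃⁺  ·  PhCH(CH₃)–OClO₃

Same R in every case — rank the leaving groups.
A good leaving group is a weak base: the lower the pKₐ of its conjugate acid, the more readily it departs.
PhCH(CH₃)–N₂⁺ loses N₂: no meaningful conjugate acid; N₂ departs as an exceptionally stable neutral molecule
PhCH(CH₃)–OTf loses OTf⁻: pKₐ(CF₃SO₃H (triflic acid)) ≈ -14
PhCH(CH₃)–OClO₃ loses ClO₄⁻: pKₐ(HClO₄) ≈ -10
PhCH(CH₃)–O(H)CH₃⁺ loses R'OH: pKₐ(R'OH₂⁺) ≈ -2.4
PhCH(CH₃)–OC(O)CF₃ loses CF₃COO⁻: pKₐ(CF₃COOH) ≈ 0.2
PhCH(CH₃)–NH₃⁺ loses NH₃: pKₐ(NH₄⁺) ≈ 9.2

PhCH(CH₃)–N₂⁺ > PhCH(CH₃)–OTf > PhCH(CH₃)–OClO₃ > PhCH(CH₃)–O(H)CH₃⁺ > PhCH(CH₃)–OC(O)CF₃ > PhCH(CH₃)–NH₃⁺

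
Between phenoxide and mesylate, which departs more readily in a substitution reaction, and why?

mesylate

mesylate is the better leaving group.
pKₐ(CH₃SO₃H (MsOH)) ≈ -1.9 versus pKₐ(C₆H₅OH (phenol)) ≈ 10: mesylate is the much weaker base.
Resonance-delocalised alkanesulfonate.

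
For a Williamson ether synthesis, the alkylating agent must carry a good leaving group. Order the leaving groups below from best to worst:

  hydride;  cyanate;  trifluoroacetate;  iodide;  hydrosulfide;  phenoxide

iodide > trifluoroacetate > cyanate > hydrosulfide > phenoxide > hydride

iodide: pKₐ(HI) ≈ -10
trifluoroacetate: pKₐ(CF₃COOH) ≈ 0.2
cyanate: pKₐ(HOCN) ≈ 3.5
hydrosulfide: pKₐ(H₂S) ≈ 7
phenoxide: pKₐ(C₆H₅OH (phenol)) ≈ 10
hydride: pKₐ(H₂) ≈ 36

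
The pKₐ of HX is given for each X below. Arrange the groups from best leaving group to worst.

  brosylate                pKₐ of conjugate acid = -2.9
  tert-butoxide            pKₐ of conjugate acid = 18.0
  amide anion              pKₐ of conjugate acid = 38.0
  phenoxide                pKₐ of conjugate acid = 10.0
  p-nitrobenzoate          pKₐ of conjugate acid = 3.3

brosylate > p-nitrobenzoate > phenoxide > tert-butoxide > amide anion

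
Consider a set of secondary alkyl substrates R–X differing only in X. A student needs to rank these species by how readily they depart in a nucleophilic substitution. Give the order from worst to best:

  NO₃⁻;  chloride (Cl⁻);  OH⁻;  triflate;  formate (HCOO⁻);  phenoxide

OH⁻ < phenoxide < formate (HCOO⁻) < NO₃⁻ < chloride (Cl⁻) < triflate

triflate: pKₐ(CF₃SO₃H (triflic acid)) ≈ -14
chloride (Cl⁻): pKₐ(HCl) ≈ -7
NO₃⁻: pKₐ(HNO₃) ≈ -1.3
formate (HCOO⁻): pKₐ(HCOOH) ≈ 3.8
phenoxide: pKₐ(C₆H₅OH (phenol)) ≈ 10
OH⁻: pKₐ(H₂O) ≈ 15.7
Listed from poorest to best leaving group as asked.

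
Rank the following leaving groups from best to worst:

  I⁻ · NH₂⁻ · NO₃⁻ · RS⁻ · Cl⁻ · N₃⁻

The more stable X⁻ (or X) is on its own — i.e. the weaker a base it is — the better a leaving group it makes.
I⁻: pKₐ(HI) ≈ -10 — large, highly polarisable; very weak base
Cl⁻: pKₐ(HCl) ≈ -7
NO₃⁻: pKₐ(HNO₃) ≈ -1.3 — resonance-delocalised over three oxygens
N₃⁻: pKₐ(HN₃) ≈ 4.7 — linear, resonance-stabilised
RS⁻: pKₐ(RSH (a thiol)) ≈ 10.5 — moderately basic; rarely leaves without activation
NH₂⁻: pKₐ(NH₃) ≈ 38 — extremely strong base; never a leaving group

I⁻ > Cl⁻ > NO₃⁻ > N₃⁻ > RS⁻ > NH₂⁻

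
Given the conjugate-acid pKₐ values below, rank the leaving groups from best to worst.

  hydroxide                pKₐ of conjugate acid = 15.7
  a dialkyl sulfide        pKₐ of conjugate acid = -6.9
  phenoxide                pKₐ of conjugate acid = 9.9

a dialkyl sulfide > phenoxide > hydroxide

Lower conjugate-acid pKₐ ⇒ weaker base ⇒ better leaving group.
Sorting by the given values: a dialkyl sulfide (-6.9), phenoxide (9.9), hydroxide (15.7).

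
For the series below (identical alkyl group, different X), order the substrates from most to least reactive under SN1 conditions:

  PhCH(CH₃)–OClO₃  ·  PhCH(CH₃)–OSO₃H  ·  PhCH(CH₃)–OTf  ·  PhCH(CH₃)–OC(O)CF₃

The skeletons are identical, so relative rate is governed entirely by leaving-group ability.
Rank by basicity of the departing species: weakest base leaves most easily.
PhCH(CH₃)–OTf loses OTf⁻: pKₐ(CF₃SO₃H (triflic acid)) ≈ -14
PhCH(CH₃)–OClO₃ loses ClO₄⁻: pKₐ(HClO₄) ≈ -10
PhCH(CH₃)–OSO₃H loses HSO₄⁻: pKₐ(H₂SO₄) ≈ -3
PhCH(CH₃)–OC(O)CF₃ loses CF₃COO⁻: pKₐ(CF₃COOH) ≈ 0.2

PhCH(CH₃)–OTf > PhCH(CH₃)–OClO₃ > PhCH(CH₃)–OSO₃H > PhCH(CH₃)–OC(O)CF₃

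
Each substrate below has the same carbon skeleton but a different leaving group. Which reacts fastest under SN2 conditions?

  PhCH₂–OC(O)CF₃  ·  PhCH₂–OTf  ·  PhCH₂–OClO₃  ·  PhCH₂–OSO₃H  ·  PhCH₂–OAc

PhCH₂–OTf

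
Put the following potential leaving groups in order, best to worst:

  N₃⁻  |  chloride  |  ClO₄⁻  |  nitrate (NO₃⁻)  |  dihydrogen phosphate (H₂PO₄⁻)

Rank by basicity of the departing species: weakest base leaves most easily.
ClO₄⁻: pKₐ(HClO₄) ≈ -10 — extremely weak base; rarely used for safety reasons
chloride: pKₐ(HCl) ≈ -7
nitrate (NO₃⁻): pKₐ(HNO₃) ≈ -1.3
dihydrogen phosphate (H₂PO₄⁻): pKₐ(H₃PO₄) ≈ 2.1 — moderate base; biological leaving group after further activation
N₃⁻: pKₐ(HN₃) ≈ 4.7 — linear, resonance-stabilised

ClO₄⁻ > chloride > nitrate (NO₃⁻) > dihydrogen phosphate (H₂PO₄⁻) > N₃⁻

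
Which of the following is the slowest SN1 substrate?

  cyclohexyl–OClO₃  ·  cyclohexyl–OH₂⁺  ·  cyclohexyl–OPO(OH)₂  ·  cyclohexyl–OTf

With the same alkyl group throughout, only the leaving group differentiates the rates.
The more stable X⁻ (or X) is on its own — i.e. the weaker a base it is — the better a leaving group it makes.
cyclohexyl–OTf loses OTf⁻: pKₐ(CF₃SO₃H (triflic acid)) ≈ -14
cyclohexyl–OClO₃ loses ClO₄⁻: pKₐ(HClO₄) ≈ -10
cyclohexyl–OH₂⁺ loses H₂O: pKₐ(H₃O⁺) ≈ -1.7
cyclohexyl–OPO(OH)₂ loses H₂PO₄⁻: pKₐ(H₃PO₄) ≈ 2.1

cyclohexyl–OPO(OH)₂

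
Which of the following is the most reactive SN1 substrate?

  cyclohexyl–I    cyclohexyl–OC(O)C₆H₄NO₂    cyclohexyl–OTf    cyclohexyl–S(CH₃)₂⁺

cyclohexyl–OTf

With the same alkyl group throughout, only the leaving group differentiates the rates.
The more stable X⁻ (or X) is on its own — i.e. the weaker a base it is — the better a leaving group it makes.
cyclohexyl–OTf loses OTf⁻: pKₐ(CF₃SO₃H (triflic acid)) ≈ -14
cyclohexyl–I loses I⁻: pKₐ(HI) ≈ -10
cyclohexyl–S(CH₃)₂⁺ loses SR'₂: pKₐ(R'₂SH⁺) ≈ -7
cyclohexyl–OC(O)C₆H₄NO₂ loses p-O₂N–C₆H₄–COO⁻: pKₐ(p-nitrobenzoic acid) ≈ 3.4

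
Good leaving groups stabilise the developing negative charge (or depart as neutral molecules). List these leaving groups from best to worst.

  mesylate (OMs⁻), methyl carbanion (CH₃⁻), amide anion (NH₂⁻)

The more stable X⁻ (or X) is on its own — i.e. the weaker a base it is — the better a leaving group it makes.
mesylate (OMs⁻): pKₐ(CH₃SO₃H (MsOH)) ≈ -1.9
amide anion (NH₂⁻): pKₐ(NH₃) ≈ 38
methyl carbanion (CH₃⁻): pKₐ(CH₄) ≈ 48

mesylate (OMs⁻) > amide anion (NH₂⁻) > methyl carbanion (CH₃⁻)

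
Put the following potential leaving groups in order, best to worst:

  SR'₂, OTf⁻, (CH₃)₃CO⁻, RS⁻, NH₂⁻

OTf⁻ > SR'₂ > RS⁻ > (CH₃)₃CO⁻ > NH₂⁻

OTf⁻: pKₐ(CF₃SO₃H (triflic acid)) ≈ -14
SR'₂: pKₐ(R'₂SH⁺) ≈ -7
RS⁻: pKₐ(RSH (a thiol)) ≈ 10.5
(CH₃)₃CO⁻: pKₐ(t-BuOH) ≈ 18
NH₂⁻: pKₐ(NH₃) ≈ 38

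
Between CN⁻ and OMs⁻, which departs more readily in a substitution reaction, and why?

OMs⁻ is the better leaving group.
pKₐ(CH₃SO₃H (MsOH)) ≈ -1.9 versus pKₐ(HCN) ≈ 9.2: OMs⁻ is the much weaker base.
Resonance-delocalised alkanesulfonate.

OMs⁻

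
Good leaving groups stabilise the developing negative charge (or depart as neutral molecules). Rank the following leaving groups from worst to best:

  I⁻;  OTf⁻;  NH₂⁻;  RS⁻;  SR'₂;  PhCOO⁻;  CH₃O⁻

OTf⁻: pKₐ(CF₃SO₃H (triflic acid)) ≈ -14
I⁻: pKₐ(HI) ≈ -10
SR'₂: pKₐ(R'₂SH⁺) ≈ -7
PhCOO⁻: pKₐ(C₆H₅COOH) ≈ 4.2
RS⁻: pKₐ(RSH (a thiol)) ≈ 10.5
CH₃O⁻: pKₐ(CH₃OH) ≈ 15.5
NH₂⁻: pKₐ(NH₃) ≈ 38
Listed from poorest to best leaving group as asked.

NH₂⁻ < CH₃O⁻ < RS⁻ < PhCOO⁻ < SR'₂ < I⁻ < OTf⁻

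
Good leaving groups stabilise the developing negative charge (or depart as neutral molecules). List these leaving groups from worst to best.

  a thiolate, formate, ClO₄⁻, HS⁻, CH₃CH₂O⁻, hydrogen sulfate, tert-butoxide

Leaving-group ability tracks the stability of the departed species; conjugate-acid pKₐ is the usual yardstick (lower pKₐ → better LG).
ClO₄⁻: pKₐ(HClO₄) ≈ -10 — extremely weak base; rarely used for safety reasons
hydrogen sulfate: pKₐ(H₂SO₄) ≈ -3 — conjugate base of a strong mineral acid
formate: pKₐ(HCOOH) ≈ 3.8 — resonance-stabilised carboxylate
HS⁻: pKₐ(H₂S) ≈ 7
a thiolate: pKₐ(RSH (a thiol)) ≈ 10.5
CH₃CH₂O⁻: pKₐ(CH₃CH₂OH) ≈ 16 — strong base; alkoxides do not leave unassisted
tert-butoxide: pKₐ(t-BuOH) ≈ 18 — bulky, strongly basic alkoxide
Reversing gives the worst-to-best order requested.

tert-butoxide < CH₃CH₂O⁻ < a thiolate < HS⁻ < formate < hydrogen sulfate < ClO₄⁻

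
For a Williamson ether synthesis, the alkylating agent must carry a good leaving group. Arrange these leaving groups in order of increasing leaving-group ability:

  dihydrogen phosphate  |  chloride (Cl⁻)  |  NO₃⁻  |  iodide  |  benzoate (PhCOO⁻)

Rank by basicity of the departing species: weakest base leaves most easily.
iodide: pKₐ(HI) ≈ -10
chloride (Cl⁻): pKₐ(HCl) ≈ -7
NO₃⁻: pKₐ(HNO₃) ≈ -1.3
dihydrogen phosphate: pKₐ(H₃PO₄) ≈ 2.1
benzoate (PhCOO⁻): pKₐ(C₆H₅COOH) ≈ 4.2
Reversing gives the worst-to-best order requested.

benzoate (PhCOO⁻) < dihydrogen phosphate < NO₃⁻ < chloride (Cl⁻) < iodide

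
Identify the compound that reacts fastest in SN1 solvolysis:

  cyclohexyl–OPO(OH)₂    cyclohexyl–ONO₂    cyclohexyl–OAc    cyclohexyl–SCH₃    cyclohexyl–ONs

cyclohexyl–ONs

Identical carbon frameworks mean the comparison reduces to leaving-group quality.
Rank by basicity of the departing species: weakest base leaves most easily.
cyclohexyl–ONs loses ONs⁻: pKₐ(p-O₂NC₆H₄SO₃H) ≈ -3.5
cyclohexyl–ONO₂ loses NO₃⁻: pKₐ(HNO₃) ≈ -1.3
cyclohexyl–OPO(OH)₂ loses H₂PO₄⁻: pKₐ(H₃PO₄) ≈ 2.1
cyclohexyl–OAc loses AcO⁻: pKₐ(CH₃COOH) ≈ 4.8
cyclohexyl–SCH₃ loses RS⁻: pKₐ(RSH (a thiol)) ≈ 10.5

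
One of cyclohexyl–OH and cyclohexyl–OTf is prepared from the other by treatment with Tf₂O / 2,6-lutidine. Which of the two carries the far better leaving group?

From cyclohexyl–OH the departing group would be OH⁻ (pKₐ(H₂O) ≈ 15.7). Strong base; essentially never leaves without prior activation.
From cyclohexyl–OTf the leaving group is OTf⁻ (pKₐ(CF₃SO₃H (triflic acid)) ≈ -14). Charge spread over three oxygens and a CF₃ group; the premier leaving group in synthesis.
Treatment with Tf₂O / 2,6-lutidine works by converting the hydroxyl into a triflate, making cyclohexyl–OTf enormously more reactive.

cyclohexyl–OTf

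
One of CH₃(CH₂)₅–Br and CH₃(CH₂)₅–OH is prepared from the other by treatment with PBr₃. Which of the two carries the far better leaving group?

From CH₃(CH₂)₅–OH the departing group would be OH⁻ (pKₐ(H₂O) ≈ 15.7). Strong base; essentially never leaves without prior activation.
From CH₃(CH₂)₅–Br the leaving group is Br⁻ (pKₐ(HBr) ≈ -9). Weak base; good leaving group.
Treatment with PBr₃ works by replacing the hydroxyl with bromide, making CH₃(CH₂)₅–Br enormously more reactive.

CH₃(CH₂)₅–Br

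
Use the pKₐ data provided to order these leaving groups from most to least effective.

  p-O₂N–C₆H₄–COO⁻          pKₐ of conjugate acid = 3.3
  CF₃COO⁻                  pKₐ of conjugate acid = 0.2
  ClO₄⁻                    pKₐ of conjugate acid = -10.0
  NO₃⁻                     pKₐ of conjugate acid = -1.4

Lower conjugate-acid pKₐ ⇒ weaker base ⇒ better leaving group.
Sorting by the given values: ClO₄⁻ (-10.0), NO₃⁻ (-1.4), CF₃COO⁻ (0.2), p-O₂N–C₆H₄–COO⁻ (3.3).

ClO₄⁻ > NO₃⁻ > CF₃COO⁻ > p-O₂N–C₆H₄–COO⁻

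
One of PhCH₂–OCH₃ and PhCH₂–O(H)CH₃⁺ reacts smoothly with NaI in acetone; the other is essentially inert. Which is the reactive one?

From PhCH₂–OCH₃ the departing group would be CH₃O⁻ (pKₐ(CH₃OH) ≈ 15.5). Strong base; alkoxides do not leave unassisted.
From PhCH₂–O(H)CH₃⁺ the leaving group is R'OH (pKₐ(R'OH₂⁺) ≈ -2.4). Neutral; leaves from a protonated ether (an oxonium ion, R–O(H)R'⁺).
(In practice PhCH₂–O(H)CH₃⁺ is made from PhCH₂–OCH₃ by protonation with concentrated HI, allowing neutral methanol, rather than methoxide, to depart.)

PhCH₂–O(H)CH₃⁺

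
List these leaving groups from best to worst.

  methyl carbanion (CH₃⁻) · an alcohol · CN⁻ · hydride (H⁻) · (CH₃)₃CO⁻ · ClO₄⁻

A good leaving group is a weak base: the lower the pKₐ of its conjugate acid, the more readily it departs.
ClO₄⁻: pKₐ(HClO₄) ≈ -10
an alcohol: pKₐ(R'OH₂⁺) ≈ -2.4
CN⁻: pKₐ(HCN) ≈ 9.2
(CH₃)₃CO⁻: pKₐ(t-BuOH) ≈ 18
hydride (H⁻): pKₐ(H₂) ≈ 36
methyl carbanion (CH₃⁻): pKₐ(CH₄) ≈ 48

ClO₄⁻ > an alcohol > CN⁻ > (CH₃)₃CO⁻ > hydride (H⁻) > methyl carbanion (CH₃⁻)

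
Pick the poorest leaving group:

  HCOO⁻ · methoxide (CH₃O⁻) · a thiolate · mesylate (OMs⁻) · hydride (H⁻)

hydride (H⁻)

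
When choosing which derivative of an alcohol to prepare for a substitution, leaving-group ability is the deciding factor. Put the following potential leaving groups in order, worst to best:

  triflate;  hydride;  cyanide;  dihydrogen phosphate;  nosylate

triflate: pKₐ(CF₃SO₃H (triflic acid)) ≈ -14
nosylate: pKₐ(p-O₂NC₆H₄SO₃H) ≈ -3.5
dihydrogen phosphate: pKₐ(H₃PO₄) ≈ 2.1
cyanide: pKₐ(HCN) ≈ 9.2
hydride: pKₐ(H₂) ≈ 36
The question asks for worst first, so the sequence is read in increasing leaving-group ability.

hydride < cyanide < dihydrogen phosphate < nosylate < triflate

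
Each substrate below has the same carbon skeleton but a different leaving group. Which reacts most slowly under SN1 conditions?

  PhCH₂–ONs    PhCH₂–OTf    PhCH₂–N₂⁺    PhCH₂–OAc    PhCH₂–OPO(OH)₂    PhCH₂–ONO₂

The skeletons are identical, so relative rate is governed entirely by leaving-group ability.
The more stable X⁻ (or X) is on its own — i.e. the weaker a base it is — the better a leaving group it makes.
PhCH₂–N₂⁺ loses N₂: no meaningful conjugate acid; N₂ departs as an exceptionally stable neutral molecule
PhCH₂–OTf loses OTf⁻: pKₐ(CF₃SO₃H (triflic acid)) ≈ -14
PhCH₂–ONs loses ONs⁻: pKₐ(p-O₂NC₆H₄SO₃H) ≈ -3.5
PhCH₂–ONO₂ loses NO₃⁻: pKₐ(HNO₃) ≈ -1.3
PhCH₂–OPO(OH)₂ loses H₂PO₄⁻: pKₐ(H₃PO₄) ≈ 2.1
PhCH₂–OAc loses AcO⁻: pKₐ(CH₃COOH) ≈ 4.8

PhCH₂–OAc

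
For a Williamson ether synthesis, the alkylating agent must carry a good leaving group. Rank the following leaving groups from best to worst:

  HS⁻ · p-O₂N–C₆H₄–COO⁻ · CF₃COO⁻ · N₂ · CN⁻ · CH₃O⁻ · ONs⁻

N₂ > ONs⁻ > CF₃COO⁻ > p-O₂N–C₆H₄–COO⁻ > HS⁻ > CN⁻ > CH₃O⁻

N₂: no meaningful conjugate acid; N₂ departs as an exceptionally stable neutral molecule
ONs⁻: pKₐ(p-O₂NC₆H₄SO₃H) ≈ -3.5 — p-nitro group further stabilises the sulfonate
CF₃COO⁻: pKₐ(CF₃COOH) ≈ 0.2
p-O₂N–C₆H₄–COO⁻: pKₐ(p-nitrobenzoic acid) ≈ 3.4
HS⁻: pKₐ(H₂S) ≈ 7
CN⁻: pKₐ(HCN) ≈ 9.2
CH₃O⁻: pKₐ(CH₃OH) ≈ 15.5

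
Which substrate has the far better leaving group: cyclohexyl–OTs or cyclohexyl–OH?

From cyclohexyl–OH the departing group would be OH⁻ (pKₐ(H₂O) ≈ 15.7). Strong base; essentially never leaves without prior activation.
From cyclohexyl–OTs the leaving group is OTs⁻ (pKₐ(p-CH₃C₆H₄SO₃H (TsOH)) ≈ -2.8). Resonance-delocalised arenesulfonate.
(In practice cyclohexyl–OTs is made from cyclohexyl–OH by treatment with TsCl / pyridine, converting the hydroxyl into a tosylate.)

cyclohexyl–OTs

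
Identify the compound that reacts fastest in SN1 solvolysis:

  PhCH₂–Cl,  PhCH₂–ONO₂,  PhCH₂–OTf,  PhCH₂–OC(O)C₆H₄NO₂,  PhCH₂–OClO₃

PhCH₂–OTf

With the same alkyl group throughout, only the leaving group differentiates the rates.
A good leaving group is a weak base: the lower the pKₐ of its conjugate acid, the more readily it departs.
PhCH₂–OTf loses OTf⁻: pKₐ(CF₃SO₃H (triflic acid)) ≈ -14
PhCH₂–OClO₃ loses ClO₄⁻: pKₐ(HClO₄) ≈ -10
PhCH₂–Cl loses Cl⁻: pKₐ(HCl) ≈ -7
PhCH₂–ONO₂ loses NO₃⁻: pKₐ(HNO₃) ≈ -1.3
PhCH₂–OC(O)C₆H₄NO₂ loses p-O₂N–C₆H₄–COO⁻: pKₐ(p-nitrobenzoic acid) ≈ 3.4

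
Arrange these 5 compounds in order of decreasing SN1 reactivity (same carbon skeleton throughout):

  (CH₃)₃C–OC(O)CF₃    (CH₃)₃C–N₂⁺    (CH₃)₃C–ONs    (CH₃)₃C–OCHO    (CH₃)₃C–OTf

(CH₃)₃C–N₂⁺ > (CH₃)₃C–OTf > (CH₃)₃C–ONs > (CH₃)₃C–OC(O)CF₃ > (CH₃)₃C–OCHO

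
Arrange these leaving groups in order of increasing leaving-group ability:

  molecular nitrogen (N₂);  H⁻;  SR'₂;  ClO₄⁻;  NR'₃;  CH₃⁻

molecular nitrogen (N₂): no meaningful conjugate acid; N₂ departs as an exceptionally stable neutral molecule
ClO₄⁻: pKₐ(HClO₄) ≈ -10
SR'₂: pKₐ(R'₂SH⁺) ≈ -7
NR'₃: pKₐ(R'₃NH⁺) ≈ 10.7
H⁻: pKₐ(H₂) ≈ 36
CH₃⁻: pKₐ(CH₄) ≈ 48
Listed from poorest to best leaving group as asked.

CH₃⁻ < H⁻ < NR'₃ < SR'₂ < ClO₄⁻ < molecular nitrogen (N₂)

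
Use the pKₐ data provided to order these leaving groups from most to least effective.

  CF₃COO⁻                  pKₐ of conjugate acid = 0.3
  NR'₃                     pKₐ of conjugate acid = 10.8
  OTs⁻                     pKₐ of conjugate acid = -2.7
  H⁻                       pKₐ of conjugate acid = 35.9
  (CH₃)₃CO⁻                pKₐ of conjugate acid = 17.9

Lower conjugate-acid pKₐ ⇒ weaker base ⇒ better leaving group.
Sorting by the given values: OTs⁻ (-2.7), CF₃COO⁻ (0.3), NR'₃ (10.8), (CH₃)₃CO⁻ (17.9), H⁻ (35.9).

OTs⁻ > CF₃COO⁻ > NR'₃ > (CH₃)₃CO⁻ > H⁻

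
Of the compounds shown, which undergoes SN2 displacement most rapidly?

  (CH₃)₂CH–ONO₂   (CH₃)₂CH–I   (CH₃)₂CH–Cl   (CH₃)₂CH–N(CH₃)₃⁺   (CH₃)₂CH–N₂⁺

(CH₃)₂CH–N₂⁺

Identical carbon frameworks mean the comparison reduces to leaving-group quality.
Rank by basicity of the departing species: weakest base leaves most easily.
(CH₃)₂CH–N₂⁺ loses N₂: no meaningful conjugate acid; N₂ departs as an exceptionally stable neutral molecule
(CH₃)₂CH–I loses I⁻: pKₐ(HI) ≈ -10
(CH₃)₂CH–Cl loses Cl⁻: pKₐ(HCl) ≈ -7
(CH₃)₂CH–ONO₂ loses NO₃⁻: pKₐ(HNO₃) ≈ -1.3
(CH₃)₂CH–N(CH₃)₃⁺ loses NR'₃: pKₐ(R'₃NH⁺) ≈ 10.7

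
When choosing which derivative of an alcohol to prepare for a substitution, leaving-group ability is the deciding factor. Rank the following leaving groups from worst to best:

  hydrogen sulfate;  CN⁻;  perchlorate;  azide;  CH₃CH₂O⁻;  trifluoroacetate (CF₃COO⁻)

Leaving-group ability tracks the stability of the departed species; conjugate-acid pKₐ is the usual yardstick (lower pKₐ → better LG).
perchlorate: pKₐ(HClO₄) ≈ -10 — extremely weak base; rarely used for safety reasons
hydrogen sulfate: pKₐ(H₂SO₄) ≈ -3 — conjugate base of a strong mineral acid
trifluoroacetate (CF₃COO⁻): pKₐ(CF₃COOH) ≈ 0.2
azide: pKₐ(HN₃) ≈ 4.7 — linear, resonance-stabilised
CN⁻: pKₐ(HCN) ≈ 9.2
CH₃CH₂O⁻: pKₐ(CH₃CH₂OH) ≈ 16
The question asks for worst first, so the sequence is read in increasing leaving-group ability.

CH₃CH₂O⁻ < CN⁻ < azide < trifluoroacetate (CF₃COO⁻) < hydrogen sulfate < perchlorate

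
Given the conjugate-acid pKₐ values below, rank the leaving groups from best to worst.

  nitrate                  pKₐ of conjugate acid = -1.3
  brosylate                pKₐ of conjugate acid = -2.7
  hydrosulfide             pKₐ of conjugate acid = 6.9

brosylate > nitrate > hydrosulfide

Lower conjugate-acid pKₐ ⇒ weaker base ⇒ better leaving group.
Sorting by the given values: brosylate (-2.7), nitrate (-1.3), hydrosulfide (6.9).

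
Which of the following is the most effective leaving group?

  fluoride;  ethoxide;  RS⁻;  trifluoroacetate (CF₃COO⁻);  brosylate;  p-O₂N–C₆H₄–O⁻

brosylate

The more stable X⁻ (or X) is on its own — i.e. the weaker a base it is — the better a leaving group it makes.
brosylate: pKₐ(p-BrC₆H₄SO₃H) ≈ -2.8
trifluoroacetate (CF₃COO⁻): pKₐ(CF₃COOH) ≈ 0.2
fluoride: pKₐ(HF) ≈ 3.2
p-O₂N–C₆H₄–O⁻: pKₐ(p-nitrophenol) ≈ 7.2
RS⁻: pKₐ(RSH (a thiol)) ≈ 10.5
ethoxide: pKₐ(CH₃CH₂OH) ≈ 16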